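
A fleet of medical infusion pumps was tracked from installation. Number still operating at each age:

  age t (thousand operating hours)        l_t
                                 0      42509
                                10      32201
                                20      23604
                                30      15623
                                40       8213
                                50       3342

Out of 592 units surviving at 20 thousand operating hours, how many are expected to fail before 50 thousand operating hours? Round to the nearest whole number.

508

The relevant probability is 1 − 3342/23604 = 0.858414.
Expected number = 592 × 0.858414 = 508.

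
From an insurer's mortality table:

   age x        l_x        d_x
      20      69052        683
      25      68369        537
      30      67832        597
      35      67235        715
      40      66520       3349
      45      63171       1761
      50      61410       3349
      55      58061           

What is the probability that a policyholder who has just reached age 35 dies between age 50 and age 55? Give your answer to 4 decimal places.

0.0498

We want 15|5q35 = (l_50 − l_55)/l_35.
This is the probability of reaching 50 but not 55, conditional on being alive at 35: (l_50 − l_55) / l_35.
= (61410 − 58061) / 67235 = 3349 / 67235 = 0.049810.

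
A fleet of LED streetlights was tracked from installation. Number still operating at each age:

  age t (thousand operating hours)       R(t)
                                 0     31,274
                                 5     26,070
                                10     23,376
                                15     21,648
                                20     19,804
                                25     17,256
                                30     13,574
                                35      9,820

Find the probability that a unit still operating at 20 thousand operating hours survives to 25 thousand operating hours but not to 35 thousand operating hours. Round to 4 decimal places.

This is the probability of reaching 25 but not 35, conditional on being operational at 20: (R(25) − R(35)) / R(20).
= (17,256 − 9,820) / 19,804 = 7,436 / 19,804 = 0.375480.

0.3755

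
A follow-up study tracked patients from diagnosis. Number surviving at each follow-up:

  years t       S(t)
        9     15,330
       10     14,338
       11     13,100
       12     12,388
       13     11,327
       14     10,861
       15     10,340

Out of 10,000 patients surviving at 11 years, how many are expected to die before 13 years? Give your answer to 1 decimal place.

1353.4

The relevant probability is 1 − 11,327/13,100 = 0.135344.
Expected number = 10,000 × 0.135344 = 1353.4.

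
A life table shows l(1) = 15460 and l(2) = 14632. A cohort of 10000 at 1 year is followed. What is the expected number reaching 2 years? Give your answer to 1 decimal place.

9464.4

The relevant probability is 14632/15460 = 0.946442.
Expected number = 10000 × 0.946442 = 9464.4.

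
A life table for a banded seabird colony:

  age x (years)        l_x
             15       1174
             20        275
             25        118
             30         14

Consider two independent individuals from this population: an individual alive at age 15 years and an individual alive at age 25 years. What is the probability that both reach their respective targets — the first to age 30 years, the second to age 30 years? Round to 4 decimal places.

p₁ = l_30/l_15 = 14/1174 = 0.011925; p₂ = l_30/l_25 = 14/118 = 0.118644.
P(both) = p₁ × p₂ = 0.011925 × 0.118644 = 0.001415.

0.0014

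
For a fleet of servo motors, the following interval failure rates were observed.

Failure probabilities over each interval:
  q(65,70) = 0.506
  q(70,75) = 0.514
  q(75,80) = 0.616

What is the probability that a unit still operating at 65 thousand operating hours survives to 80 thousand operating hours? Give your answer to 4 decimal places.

Survival from 65 to 80 is the product of surviving each interval: (1 − 0.506) × (1 − 0.514) × (1 − 0.616).
= 0.494 × 0.486 × 0.384 = 0.092192.

0.0922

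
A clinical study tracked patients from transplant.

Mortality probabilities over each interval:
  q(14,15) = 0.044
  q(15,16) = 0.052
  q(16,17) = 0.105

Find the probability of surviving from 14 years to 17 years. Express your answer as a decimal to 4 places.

0.8111

Chaining the interval survival probabilities: (1 − 0.044) × (1 − 0.052) × (1 − 0.105).
= 0.956 × 0.948 × 0.895 = 0.811128.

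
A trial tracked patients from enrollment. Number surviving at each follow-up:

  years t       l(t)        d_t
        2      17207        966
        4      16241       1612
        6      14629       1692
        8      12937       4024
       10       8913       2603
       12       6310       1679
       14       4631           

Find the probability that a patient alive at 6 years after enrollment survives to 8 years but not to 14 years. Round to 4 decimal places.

0.5678

This is the probability of reaching 8 but not 14, conditional on being alive at 6: (l(8) − l(14)) / l(6).
= (12937 − 4631) / 14629 = 8306 / 14629 = 0.567776.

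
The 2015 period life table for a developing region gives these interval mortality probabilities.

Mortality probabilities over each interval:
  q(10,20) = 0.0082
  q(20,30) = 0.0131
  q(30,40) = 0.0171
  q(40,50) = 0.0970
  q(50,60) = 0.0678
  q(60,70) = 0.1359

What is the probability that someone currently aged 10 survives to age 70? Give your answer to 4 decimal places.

0.6998

The overall survival probability is (1 − 0.0082) × (1 − 0.0131) × (1 − 0.0171) × (1 − 0.0970) × (1 − 0.0678) × (1 − 0.1359).
= 0.9918 × 0.9869 × 0.9829 × 0.9030 × 0.9322 × 0.8641 = 0.699790.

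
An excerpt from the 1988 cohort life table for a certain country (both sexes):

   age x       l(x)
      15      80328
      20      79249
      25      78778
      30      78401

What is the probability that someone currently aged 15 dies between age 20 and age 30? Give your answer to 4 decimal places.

This is the probability of reaching 20 but not 30, conditional on being alive at 15: (l(20) − l(30)) / l(15).
= (79249 − 78401) / 80328 = 848 / 80328 = 0.010557.

0.0106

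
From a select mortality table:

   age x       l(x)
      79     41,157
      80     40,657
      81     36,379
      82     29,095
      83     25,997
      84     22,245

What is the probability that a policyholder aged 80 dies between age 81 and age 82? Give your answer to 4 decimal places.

0.1792

This is the probability of reaching 81 but not 82, conditional on being alive at 80: (l(81) − l(82)) / l(80).
= (36,379 − 29,095) / 40,657 = 7,284 / 40,657 = 0.179157.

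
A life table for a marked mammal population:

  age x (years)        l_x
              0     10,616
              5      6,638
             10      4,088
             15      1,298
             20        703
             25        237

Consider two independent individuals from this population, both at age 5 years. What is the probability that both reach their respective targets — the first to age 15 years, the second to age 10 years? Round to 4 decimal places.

p₁ = l_15/l_5 = 1,298/6,638 = 0.195541; p₂ = l_10/l_5 = 4,088/6,638 = 0.615848.
P(both) = p₁ × p₂ = 0.195541 × 0.615848 = 0.120424.

0.1204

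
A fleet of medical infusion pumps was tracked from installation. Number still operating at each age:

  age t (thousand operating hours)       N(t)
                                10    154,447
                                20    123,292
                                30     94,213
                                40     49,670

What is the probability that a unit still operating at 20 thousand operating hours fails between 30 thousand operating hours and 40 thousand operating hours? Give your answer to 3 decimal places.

This is the probability of reaching 30 but not 40, conditional on being operational at 20: (N(30) − N(40)) / N(20).
= (94,213 − 49,670) / 123,292 = 44,543 / 123,292 = 0.361281.

0.361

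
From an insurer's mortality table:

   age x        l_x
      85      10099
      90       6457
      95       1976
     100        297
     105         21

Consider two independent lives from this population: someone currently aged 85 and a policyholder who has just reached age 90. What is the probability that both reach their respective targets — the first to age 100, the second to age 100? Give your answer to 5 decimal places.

0.00135

p₁ = l_100/l_85 = 297/10099 = 0.029409; p₂ = l_100/l_90 = 297/6457 = 0.045997.
P(both) = p₁ × p₂ = 0.029409 × 0.045997 = 0.001353.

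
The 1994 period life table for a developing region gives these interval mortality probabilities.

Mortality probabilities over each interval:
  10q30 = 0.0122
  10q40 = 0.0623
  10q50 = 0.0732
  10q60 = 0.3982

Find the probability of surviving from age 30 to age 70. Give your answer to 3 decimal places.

0.517

40p30 = (1 − 0.0122) × (1 − 0.0623) × (1 − 0.0732) × (1 − 0.3982).
= 0.9878 × 0.9377 × 0.9268 × 0.6018 = 0.516620.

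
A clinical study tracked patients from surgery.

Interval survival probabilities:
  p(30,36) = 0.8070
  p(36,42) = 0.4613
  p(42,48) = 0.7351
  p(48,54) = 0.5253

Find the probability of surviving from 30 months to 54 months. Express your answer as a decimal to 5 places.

0.14375

Chaining the interval survival probabilities: 0.8070 × 0.4613 × 0.7351 × 0.5253.
= 0.143751.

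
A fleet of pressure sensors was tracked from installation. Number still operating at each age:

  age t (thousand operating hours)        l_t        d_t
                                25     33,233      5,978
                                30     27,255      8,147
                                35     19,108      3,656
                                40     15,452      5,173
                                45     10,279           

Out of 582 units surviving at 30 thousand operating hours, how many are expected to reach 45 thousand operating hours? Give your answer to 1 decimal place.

The relevant probability is 10,279/27,255 = 0.377142.
Expected number = 582 × 0.377142 = 219.5.

219.5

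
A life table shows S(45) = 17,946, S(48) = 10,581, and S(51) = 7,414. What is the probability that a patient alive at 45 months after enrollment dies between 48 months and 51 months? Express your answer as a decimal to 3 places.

This is the probability of reaching 48 but not 51, conditional on being alive at 45: (S(48) − S(51)) / S(45).
= (10,581 − 7,414) / 17,946 = 3,167 / 17,946 = 0.176474.

0.176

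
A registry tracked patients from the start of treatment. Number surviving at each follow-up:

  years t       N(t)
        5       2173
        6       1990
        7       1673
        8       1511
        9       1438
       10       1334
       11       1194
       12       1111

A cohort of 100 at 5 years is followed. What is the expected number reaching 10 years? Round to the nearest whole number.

The relevant probability is 1334/2173 = 0.613898.
Expected number = 100 × 0.613898 = 61.

61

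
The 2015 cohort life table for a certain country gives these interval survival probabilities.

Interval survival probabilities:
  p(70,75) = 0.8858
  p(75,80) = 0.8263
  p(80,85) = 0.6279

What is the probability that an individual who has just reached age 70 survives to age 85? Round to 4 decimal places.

P(survive 70→85) = 0.8858 × 0.8263 × 0.6279.
= 0.459583.

0.4596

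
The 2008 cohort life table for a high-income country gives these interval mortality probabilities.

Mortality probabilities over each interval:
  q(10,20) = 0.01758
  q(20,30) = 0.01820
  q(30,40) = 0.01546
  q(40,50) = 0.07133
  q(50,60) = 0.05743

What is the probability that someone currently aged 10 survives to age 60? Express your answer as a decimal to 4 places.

P(survive 10→60) = (1 − 0.01758) × (1 − 0.01820) × (1 − 0.01546) × (1 − 0.07133) × (1 − 0.05743).
= 0.98242 × 0.98180 × 0.98454 × 0.92867 × 0.94257 = 0.831244.

0.8312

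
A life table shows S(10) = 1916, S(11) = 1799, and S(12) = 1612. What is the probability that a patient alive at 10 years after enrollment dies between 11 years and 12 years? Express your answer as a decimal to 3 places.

0.098

This is the probability of reaching 11 but not 12, conditional on being alive at 10: (S(11) − S(12)) / S(10).
= (1799 − 1612) / 1916 = 187 / 1916 = 0.097599.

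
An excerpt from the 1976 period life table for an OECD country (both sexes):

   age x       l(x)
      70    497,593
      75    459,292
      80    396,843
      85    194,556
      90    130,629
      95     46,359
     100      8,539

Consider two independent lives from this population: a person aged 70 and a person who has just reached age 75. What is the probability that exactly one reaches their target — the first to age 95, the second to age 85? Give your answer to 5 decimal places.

0.43784

p₁ = l(95)/l(70) = 46,359/497,593 = 0.093167; p₂ = l(85)/l(75) = 194,556/459,292 = 0.423600.
P(exactly one) = p₁(1−p₂) + (1−p₁)p₂ = 0.053701 + 0.384134 = 0.437836.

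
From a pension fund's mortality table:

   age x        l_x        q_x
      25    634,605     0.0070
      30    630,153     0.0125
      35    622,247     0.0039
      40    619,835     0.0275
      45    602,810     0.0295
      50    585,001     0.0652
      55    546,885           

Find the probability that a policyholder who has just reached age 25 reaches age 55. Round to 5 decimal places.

0.86177

The conditional survival probability is l_55/l_25 = 546,885/634,605 = 0.861772.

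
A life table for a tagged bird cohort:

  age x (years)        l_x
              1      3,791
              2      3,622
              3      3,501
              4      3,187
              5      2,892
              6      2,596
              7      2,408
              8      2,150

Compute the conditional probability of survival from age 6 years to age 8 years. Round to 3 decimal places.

0.828

The conditional survival probability is l_8/l_6 = 2,150/2,596 = 0.828197.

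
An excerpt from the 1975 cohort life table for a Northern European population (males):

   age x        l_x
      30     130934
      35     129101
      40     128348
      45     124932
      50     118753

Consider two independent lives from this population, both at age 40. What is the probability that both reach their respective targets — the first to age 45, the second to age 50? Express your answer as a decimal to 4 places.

0.9006

p₁ = l_45/l_40 = 124932/128348 = 0.973385; p₂ = l_50/l_40 = 118753/128348 = 0.925242.
P(both) = p₁ × p₂ = 0.973385 × 0.925242 = 0.900617.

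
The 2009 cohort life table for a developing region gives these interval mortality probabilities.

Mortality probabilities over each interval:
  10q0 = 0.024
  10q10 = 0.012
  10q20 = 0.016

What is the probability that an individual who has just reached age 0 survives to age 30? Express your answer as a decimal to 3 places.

0.949

The overall survival probability is (1 − 0.024) × (1 − 0.012) × (1 − 0.016).
= 0.976 × 0.988 × 0.984 = 0.948859.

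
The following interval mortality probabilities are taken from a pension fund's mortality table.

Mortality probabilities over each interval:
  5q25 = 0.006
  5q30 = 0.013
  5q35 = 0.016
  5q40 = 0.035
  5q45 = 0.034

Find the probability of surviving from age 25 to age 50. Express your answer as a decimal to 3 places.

Chaining the interval survival probabilities: (1 − 0.006) × (1 − 0.013) × (1 − 0.016) × (1 − 0.035) × (1 − 0.034).
= 0.994 × 0.987 × 0.984 × 0.965 × 0.966 = 0.899918.

0.900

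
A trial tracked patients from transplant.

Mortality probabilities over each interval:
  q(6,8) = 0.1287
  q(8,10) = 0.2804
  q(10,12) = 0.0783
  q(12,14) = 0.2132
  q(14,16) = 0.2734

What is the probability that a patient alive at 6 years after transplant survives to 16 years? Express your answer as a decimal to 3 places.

0.330

Survival from 6 to 16 is the product of surviving each interval: (1 − 0.1287) × (1 − 0.2804) × (1 − 0.0783) × (1 − 0.2132) × (1 − 0.2734).
= 0.8713 × 0.7196 × 0.9217 × 0.7868 × 0.7266 = 0.330376.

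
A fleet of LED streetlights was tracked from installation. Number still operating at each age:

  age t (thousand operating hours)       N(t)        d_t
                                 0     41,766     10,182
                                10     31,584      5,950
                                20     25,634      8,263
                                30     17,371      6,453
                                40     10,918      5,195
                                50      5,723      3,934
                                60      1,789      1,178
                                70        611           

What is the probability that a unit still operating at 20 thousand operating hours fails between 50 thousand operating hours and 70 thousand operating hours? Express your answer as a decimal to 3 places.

This is the probability of reaching 50 but not 70, conditional on being operational at 20: (N(50) − N(70)) / N(20).
= (5,723 − 611) / 25,634 = 5,112 / 25,634 = 0.199423.

0.199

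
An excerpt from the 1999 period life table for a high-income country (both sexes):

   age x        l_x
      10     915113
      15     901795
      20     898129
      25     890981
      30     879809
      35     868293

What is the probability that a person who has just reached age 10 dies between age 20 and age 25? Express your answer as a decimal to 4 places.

We want 10|5q10 = (l_20 − l_25)/l_10.
This is the probability of reaching 20 but not 25, conditional on being alive at 10: (l_20 − l_25) / l_10.
= (898129 − 890981) / 915113 = 7148 / 915113 = 0.007811.

0.0078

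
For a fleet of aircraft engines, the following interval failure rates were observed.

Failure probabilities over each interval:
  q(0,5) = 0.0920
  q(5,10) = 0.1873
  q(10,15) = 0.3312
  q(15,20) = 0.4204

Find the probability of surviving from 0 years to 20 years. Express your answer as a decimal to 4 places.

Survival from 0 to 20 is the product of surviving each interval: (1 − 0.0920) × (1 − 0.1873) × (1 − 0.3312) × (1 − 0.4204).
= 0.9080 × 0.8127 × 0.6688 × 0.5796 = 0.286049.

0.2860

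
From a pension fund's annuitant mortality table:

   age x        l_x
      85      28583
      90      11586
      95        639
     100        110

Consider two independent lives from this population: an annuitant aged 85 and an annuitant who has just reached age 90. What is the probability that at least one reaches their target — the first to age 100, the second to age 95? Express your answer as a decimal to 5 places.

0.05879

p₁ = l_100/l_85 = 110/28583 = 0.003848; p₂ = l_95/l_90 = 639/11586 = 0.055153.
P(at least one) = 1 − (1−p₁)(1−p₂) = 1 − 0.996152 × 0.944847 = 0.058789.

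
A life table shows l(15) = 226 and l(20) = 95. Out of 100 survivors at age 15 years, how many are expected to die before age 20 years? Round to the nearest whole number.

The relevant probability is 1 − 95/226 = 0.579646.
Expected number = 100 × 0.579646 = 58.

58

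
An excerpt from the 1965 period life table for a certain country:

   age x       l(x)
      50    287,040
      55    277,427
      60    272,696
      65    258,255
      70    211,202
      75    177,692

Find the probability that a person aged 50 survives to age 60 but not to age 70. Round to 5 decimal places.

0.21423

This is the probability of reaching 60 but not 70, conditional on being alive at 50: (l(60) − l(70)) / l(50).
= (272,696 − 211,202) / 287,040 = 61,494 / 287,040 = 0.214235.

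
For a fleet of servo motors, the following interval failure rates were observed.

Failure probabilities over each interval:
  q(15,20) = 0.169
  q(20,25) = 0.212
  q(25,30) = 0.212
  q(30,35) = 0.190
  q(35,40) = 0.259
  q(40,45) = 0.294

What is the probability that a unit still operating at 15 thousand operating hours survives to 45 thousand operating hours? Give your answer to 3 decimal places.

0.219

The overall survival probability is (1 − 0.169) × (1 − 0.212) × (1 − 0.212) × (1 − 0.190) × (1 − 0.259) × (1 − 0.294).
= 0.831 × 0.788 × 0.788 × 0.810 × 0.741 × 0.706 = 0.218656.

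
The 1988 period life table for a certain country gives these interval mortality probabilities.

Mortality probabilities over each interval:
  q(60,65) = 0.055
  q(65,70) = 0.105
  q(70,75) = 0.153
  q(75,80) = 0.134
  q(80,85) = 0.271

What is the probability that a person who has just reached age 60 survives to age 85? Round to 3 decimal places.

The overall survival probability is (1 − 0.055) × (1 − 0.105) × (1 − 0.153) × (1 − 0.134) × (1 − 0.271).
= 0.945 × 0.895 × 0.847 × 0.866 × 0.729 = 0.452255.

0.452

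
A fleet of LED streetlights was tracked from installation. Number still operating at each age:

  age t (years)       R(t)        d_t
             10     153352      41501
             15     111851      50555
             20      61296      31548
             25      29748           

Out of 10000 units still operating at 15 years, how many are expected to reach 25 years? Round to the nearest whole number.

2660

The relevant probability is 29748/111851 = 0.265961.
Expected number = 10000 × 0.265961 = 2660.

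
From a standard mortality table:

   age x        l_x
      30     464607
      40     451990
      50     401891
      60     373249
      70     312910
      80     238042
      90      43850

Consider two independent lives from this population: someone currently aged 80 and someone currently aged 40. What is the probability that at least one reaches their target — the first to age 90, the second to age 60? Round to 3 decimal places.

0.858

p₁ = l_90/l_80 = 43850/238042 = 0.184211; p₂ = l_60/l_40 = 373249/451990 = 0.825790.
P(at least one) = 1 − (1−p₁)(1−p₂) = 1 − 0.815789 × 0.174210 = 0.857881.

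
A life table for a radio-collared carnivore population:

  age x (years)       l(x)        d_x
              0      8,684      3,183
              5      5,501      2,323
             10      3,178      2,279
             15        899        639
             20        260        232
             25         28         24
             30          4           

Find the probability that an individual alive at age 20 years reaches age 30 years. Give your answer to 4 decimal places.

The conditional survival probability is l(30)/l(20) = 4/260 = 0.015385.

0.0154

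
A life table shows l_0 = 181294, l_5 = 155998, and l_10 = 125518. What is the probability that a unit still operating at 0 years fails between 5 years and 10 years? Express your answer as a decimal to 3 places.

0.168

This is the probability of reaching 5 but not 10, conditional on being operational at 0: (l_5 − l_10) / l_0.
= (155998 − 125518) / 181294 = 30480 / 181294 = 0.168125.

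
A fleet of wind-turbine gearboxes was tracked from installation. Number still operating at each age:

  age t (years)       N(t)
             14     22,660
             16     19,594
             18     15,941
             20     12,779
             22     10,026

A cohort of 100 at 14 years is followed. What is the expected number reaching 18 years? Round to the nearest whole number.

70

The relevant probability is 15,941/22,660 = 0.703486.
Expected number = 100 × 0.703486 = 70.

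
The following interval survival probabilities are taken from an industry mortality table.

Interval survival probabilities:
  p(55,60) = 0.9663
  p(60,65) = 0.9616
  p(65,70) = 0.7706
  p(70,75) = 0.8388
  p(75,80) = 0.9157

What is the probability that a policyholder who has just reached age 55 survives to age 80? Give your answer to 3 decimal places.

0.550

The overall survival probability is 0.9663 × 0.9616 × 0.7706 × 0.8388 × 0.9157.
= 0.549980.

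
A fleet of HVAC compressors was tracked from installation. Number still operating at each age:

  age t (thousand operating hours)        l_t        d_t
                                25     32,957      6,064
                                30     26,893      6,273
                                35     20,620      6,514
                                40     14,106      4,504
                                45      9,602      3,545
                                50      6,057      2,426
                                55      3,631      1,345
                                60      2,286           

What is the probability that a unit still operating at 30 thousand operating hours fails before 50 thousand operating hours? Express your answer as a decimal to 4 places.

0.7748

P(fail before 50 | operational at 30) = 1 − l_50/l_30 = 1 − 6,057/26,893 = (20,836)/26,893 = 0.774774.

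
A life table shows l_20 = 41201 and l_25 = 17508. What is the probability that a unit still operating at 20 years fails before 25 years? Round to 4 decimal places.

P(fail before 25 | operational at 20) = 1 − l_25/l_20 = 1 − 17508/41201 = (23693)/41201 = 0.575059.

0.5751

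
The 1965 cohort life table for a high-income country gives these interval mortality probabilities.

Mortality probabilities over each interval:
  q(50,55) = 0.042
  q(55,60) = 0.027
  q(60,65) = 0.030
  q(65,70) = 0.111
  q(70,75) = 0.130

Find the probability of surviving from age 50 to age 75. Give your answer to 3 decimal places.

The overall survival probability is (1 − 0.042) × (1 − 0.027) × (1 − 0.030) × (1 − 0.111) × (1 − 0.130).
= 0.958 × 0.973 × 0.970 × 0.889 × 0.870 = 0.699312.

0.699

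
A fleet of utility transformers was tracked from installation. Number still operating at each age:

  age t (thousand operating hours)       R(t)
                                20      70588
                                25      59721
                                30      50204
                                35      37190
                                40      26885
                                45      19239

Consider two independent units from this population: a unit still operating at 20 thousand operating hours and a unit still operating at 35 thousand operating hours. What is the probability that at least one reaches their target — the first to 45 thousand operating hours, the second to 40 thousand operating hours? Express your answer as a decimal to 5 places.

0.79843

p₁ = R(45)/R(20) = 19239/70588 = 0.272553; p₂ = R(40)/R(35) = 26885/37190 = 0.722909.
P(at least one) = 1 − (1−p₁)(1−p₂) = 1 − 0.727447 × 0.277091 = 0.798431.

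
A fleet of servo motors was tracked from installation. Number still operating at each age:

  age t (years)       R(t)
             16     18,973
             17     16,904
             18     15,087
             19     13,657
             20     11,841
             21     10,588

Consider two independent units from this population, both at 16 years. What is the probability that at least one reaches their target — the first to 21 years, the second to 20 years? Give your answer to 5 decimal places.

0.83387

p₁ = R(21)/R(16) = 10,588/18,973 = 0.558056; p₂ = R(20)/R(16) = 11,841/18,973 = 0.624097.
P(at least one) = 1 − (1−p₁)(1−p₂) = 1 − 0.441944 × 0.375903 = 0.833872.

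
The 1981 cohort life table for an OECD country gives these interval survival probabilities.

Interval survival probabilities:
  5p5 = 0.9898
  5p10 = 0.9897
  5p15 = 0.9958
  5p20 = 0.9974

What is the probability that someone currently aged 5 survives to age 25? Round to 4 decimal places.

0.9730

Survival from 5 to 25 is the product of surviving each interval: 0.9898 × 0.9897 × 0.9958 × 0.9974.
= 0.972954.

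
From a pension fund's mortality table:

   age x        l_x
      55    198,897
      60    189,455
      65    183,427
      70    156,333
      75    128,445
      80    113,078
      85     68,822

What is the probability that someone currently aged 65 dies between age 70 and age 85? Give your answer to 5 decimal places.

This is the probability of reaching 70 but not 85, conditional on being alive at 65: (l_70 − l_85) / l_65.
= (156,333 − 68,822) / 183,427 = 87,511 / 183,427 = 0.477089.

0.47709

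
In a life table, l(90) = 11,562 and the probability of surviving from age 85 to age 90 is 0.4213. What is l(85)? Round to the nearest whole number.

l(85) = l(90) / p = 11,562 / 0.4213 = 27444.

27444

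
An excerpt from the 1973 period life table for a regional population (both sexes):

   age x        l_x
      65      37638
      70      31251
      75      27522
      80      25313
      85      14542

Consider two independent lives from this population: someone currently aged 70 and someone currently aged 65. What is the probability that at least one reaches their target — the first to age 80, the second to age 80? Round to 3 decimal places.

p₁ = l_80/l_70 = 25313/31251 = 0.809990; p₂ = l_80/l_65 = 25313/37638 = 0.672538.
P(at least one) = 1 − (1−p₁)(1−p₂) = 1 − 0.190010 × 0.327462 = 0.937779.

0.938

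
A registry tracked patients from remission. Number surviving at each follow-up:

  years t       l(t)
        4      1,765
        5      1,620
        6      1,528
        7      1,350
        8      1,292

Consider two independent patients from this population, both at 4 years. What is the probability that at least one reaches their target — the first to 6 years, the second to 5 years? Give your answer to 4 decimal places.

p₁ = l(6)/l(4) = 1,528/1,765 = 0.865722; p₂ = l(5)/l(4) = 1,620/1,765 = 0.917847.
P(at least one) = 1 − (1−p₁)(1−p₂) = 1 − 0.134278 × 0.082153 = 0.988969.

0.9890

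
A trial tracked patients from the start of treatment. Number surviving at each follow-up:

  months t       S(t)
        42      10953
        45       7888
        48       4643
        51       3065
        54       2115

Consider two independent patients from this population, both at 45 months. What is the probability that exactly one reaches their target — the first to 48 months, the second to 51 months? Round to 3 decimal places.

0.520

p₁ = S(48)/S(45) = 4643/7888 = 0.588616; p₂ = S(51)/S(45) = 3065/7888 = 0.388565.
P(exactly one) = p₁(1−p₂) + (1−p₁)p₂ = 0.359900 + 0.159849 = 0.519750.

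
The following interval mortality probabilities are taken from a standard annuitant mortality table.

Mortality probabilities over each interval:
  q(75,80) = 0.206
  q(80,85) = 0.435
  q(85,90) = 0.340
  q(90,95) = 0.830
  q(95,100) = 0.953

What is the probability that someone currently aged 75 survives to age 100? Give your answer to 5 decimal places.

0.00237

The overall survival probability is (1 − 0.206) × (1 − 0.435) × (1 − 0.340) × (1 − 0.830) × (1 − 0.953).
= 0.794 × 0.565 × 0.660 × 0.170 × 0.047 = 0.002366.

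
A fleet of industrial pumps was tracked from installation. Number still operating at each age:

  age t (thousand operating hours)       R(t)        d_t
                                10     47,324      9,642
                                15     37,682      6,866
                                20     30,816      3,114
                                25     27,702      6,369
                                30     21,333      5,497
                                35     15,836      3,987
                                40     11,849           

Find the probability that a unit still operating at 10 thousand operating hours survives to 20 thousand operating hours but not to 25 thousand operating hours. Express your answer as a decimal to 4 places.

0.0658

This is the probability of reaching 20 but not 25, conditional on being operational at 10: (R(20) − R(25)) / R(10).
= (30,816 − 27,702) / 47,324 = 3,114 / 47,324 = 0.065802.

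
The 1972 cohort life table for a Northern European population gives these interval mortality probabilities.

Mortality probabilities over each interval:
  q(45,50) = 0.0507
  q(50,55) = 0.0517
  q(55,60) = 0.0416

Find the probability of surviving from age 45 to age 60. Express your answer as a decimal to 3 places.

Survival from 45 to 60 is the product of surviving each interval: (1 − 0.0507) × (1 − 0.0517) × (1 − 0.0416).
= 0.9493 × 0.9483 × 0.9584 = 0.862772.

0.863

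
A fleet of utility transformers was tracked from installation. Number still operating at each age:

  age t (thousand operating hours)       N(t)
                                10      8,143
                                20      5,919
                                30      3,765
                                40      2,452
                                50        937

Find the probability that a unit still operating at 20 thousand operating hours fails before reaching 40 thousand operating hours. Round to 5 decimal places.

0.58574

P(fail before 40 | operational at 20) = 1 − N(40)/N(20) = 1 − 2,452/5,919 = (3,467)/5,919 = 0.585741.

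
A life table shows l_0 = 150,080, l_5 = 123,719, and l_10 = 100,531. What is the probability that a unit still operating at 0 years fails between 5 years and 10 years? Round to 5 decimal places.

This is the probability of reaching 5 but not 10, conditional on being operational at 0: (l_5 − l_10) / l_0.
= (123,719 − 100,531) / 150,080 = 23,188 / 150,080 = 0.154504.

0.15450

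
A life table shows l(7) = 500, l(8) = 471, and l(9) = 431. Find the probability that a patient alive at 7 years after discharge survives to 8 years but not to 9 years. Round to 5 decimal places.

This is the probability of reaching 8 but not 9, conditional on being alive at 7: (l(8) − l(9)) / l(7).
= (471 − 431) / 500 = 40 / 500 = 0.080000.

0.08000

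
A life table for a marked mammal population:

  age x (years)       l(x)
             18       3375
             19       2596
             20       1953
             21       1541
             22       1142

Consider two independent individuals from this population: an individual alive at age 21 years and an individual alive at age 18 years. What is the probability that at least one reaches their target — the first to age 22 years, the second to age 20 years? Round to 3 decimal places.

0.891

p₁ = l(22)/l(21) = 1142/1541 = 0.741077; p₂ = l(20)/l(18) = 1953/3375 = 0.578667.
P(at least one) = 1 − (1−p₁)(1−p₂) = 1 − 0.258923 × 0.421333 = 0.890907.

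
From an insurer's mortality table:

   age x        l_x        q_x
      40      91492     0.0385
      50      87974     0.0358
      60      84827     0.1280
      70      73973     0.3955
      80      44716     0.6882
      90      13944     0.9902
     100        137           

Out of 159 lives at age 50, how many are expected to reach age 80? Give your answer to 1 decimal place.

80.8

The relevant probability is 44716/87974 = 0.508287.
Expected number = 159 × 0.508287 = 80.8.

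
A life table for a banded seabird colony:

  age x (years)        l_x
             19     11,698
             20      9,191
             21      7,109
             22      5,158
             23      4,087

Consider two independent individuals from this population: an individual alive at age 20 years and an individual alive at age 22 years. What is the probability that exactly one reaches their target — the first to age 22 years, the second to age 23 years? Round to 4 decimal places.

0.4642

p₁ = l_22/l_20 = 5,158/9,191 = 0.561201; p₂ = l_23/l_22 = 4,087/5,158 = 0.792361.
P(exactly one) = p₁(1−p₂) + (1−p₁)p₂ = 0.116527 + 0.347687 = 0.464214.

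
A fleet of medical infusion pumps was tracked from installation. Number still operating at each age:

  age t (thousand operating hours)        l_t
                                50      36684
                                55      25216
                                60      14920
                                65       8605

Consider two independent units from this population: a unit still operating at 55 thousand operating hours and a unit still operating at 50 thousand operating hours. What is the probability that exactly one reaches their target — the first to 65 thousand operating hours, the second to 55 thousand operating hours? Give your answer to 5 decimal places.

0.55949

p₁ = l_65/l_55 = 8605/25216 = 0.341252; p₂ = l_55/l_50 = 25216/36684 = 0.687384.
P(exactly one) = p₁(1−p₂) + (1−p₁)p₂ = 0.106681 + 0.452813 = 0.559494.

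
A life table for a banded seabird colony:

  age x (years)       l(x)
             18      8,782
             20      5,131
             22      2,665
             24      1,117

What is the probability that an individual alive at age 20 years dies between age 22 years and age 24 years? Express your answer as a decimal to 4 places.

0.3017

This is the probability of reaching 22 but not 24, conditional on being alive at 20: (l(22) − l(24)) / l(20).
= (2,665 − 1,117) / 5,131 = 1,548 / 5,131 = 0.301696.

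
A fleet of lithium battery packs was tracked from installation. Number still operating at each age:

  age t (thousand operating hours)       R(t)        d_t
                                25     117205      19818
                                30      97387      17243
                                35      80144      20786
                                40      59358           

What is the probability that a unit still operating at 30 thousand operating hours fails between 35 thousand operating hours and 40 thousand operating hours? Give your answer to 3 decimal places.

0.213

This is the probability of reaching 35 but not 40, conditional on being operational at 30: (R(35) − R(40)) / R(30).
= (80144 − 59358) / 97387 = 20786 / 97387 = 0.213437.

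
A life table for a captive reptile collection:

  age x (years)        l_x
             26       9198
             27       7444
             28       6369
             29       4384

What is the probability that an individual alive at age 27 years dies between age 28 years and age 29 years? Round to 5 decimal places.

This is the probability of reaching 28 but not 29, conditional on being alive at 27: (l_28 − l_29) / l_27.
= (6369 − 4384) / 7444 = 1985 / 7444 = 0.266658.

0.26666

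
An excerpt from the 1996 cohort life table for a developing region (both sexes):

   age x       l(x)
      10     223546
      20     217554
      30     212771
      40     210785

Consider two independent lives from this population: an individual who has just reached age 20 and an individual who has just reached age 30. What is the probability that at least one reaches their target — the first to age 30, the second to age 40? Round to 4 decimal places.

0.9998

p₁ = l(30)/l(20) = 212771/217554 = 0.978015; p₂ = l(40)/l(30) = 210785/212771 = 0.990666.
P(at least one) = 1 − (1−p₁)(1−p₂) = 1 − 0.021985 × 0.009334 = 0.999795.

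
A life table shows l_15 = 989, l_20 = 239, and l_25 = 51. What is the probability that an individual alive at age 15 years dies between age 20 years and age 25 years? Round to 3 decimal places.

This is the probability of reaching 20 but not 25, conditional on being alive at 15: (l_20 − l_25) / l_15.
= (239 − 51) / 989 = 188 / 989 = 0.190091.

0.190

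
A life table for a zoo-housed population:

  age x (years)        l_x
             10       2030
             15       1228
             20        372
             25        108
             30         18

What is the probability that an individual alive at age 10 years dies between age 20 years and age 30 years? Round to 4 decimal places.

This is the probability of reaching 20 but not 30, conditional on being alive at 10: (l_20 − l_30) / l_10.
= (372 − 18) / 2030 = 354 / 2030 = 0.174384.

0.1744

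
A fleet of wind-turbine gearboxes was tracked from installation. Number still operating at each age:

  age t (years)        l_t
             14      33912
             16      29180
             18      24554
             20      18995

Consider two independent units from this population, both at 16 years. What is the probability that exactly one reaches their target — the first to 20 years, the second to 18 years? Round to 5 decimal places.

0.39690

p₁ = l_20/l_16 = 18995/29180 = 0.650960; p₂ = l_18/l_16 = 24554/29180 = 0.841467.
P(exactly one) = p₁(1−p₂) + (1−p₁)p₂ = 0.103199 + 0.293706 = 0.396904.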